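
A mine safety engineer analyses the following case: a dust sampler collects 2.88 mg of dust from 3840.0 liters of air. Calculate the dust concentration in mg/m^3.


0.75 mg/m^3

Convert liters to m^3: 1 m^3 = 1000 L
Concentration = mass / volume * 1000
= 2.88 / 3840.0 * 1000
= 0.00075 * 1000
= 0.75 mg/m^3


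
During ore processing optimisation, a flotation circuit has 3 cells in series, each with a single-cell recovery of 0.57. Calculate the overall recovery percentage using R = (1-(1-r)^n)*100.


92.0493%

Complement of single-cell recovery:
1 - r = 1 - 0.57 = 0.43
Raise to power n:
(1 - r)^3 = 0.43^3 = 0.079507
Overall recovery:
R = (1 - 0.079507) * 100
= 92.0493%


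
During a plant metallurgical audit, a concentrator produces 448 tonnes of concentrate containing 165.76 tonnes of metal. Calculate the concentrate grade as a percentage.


Grade = (metal in concentrate / concentrate mass) * 100
= (165.76 / 448) * 100
= 0.37 * 100
= 37.0%

37.0%


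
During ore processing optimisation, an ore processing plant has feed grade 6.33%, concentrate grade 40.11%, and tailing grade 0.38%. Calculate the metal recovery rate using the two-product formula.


94.8959%

Using the two-product formula:
R = 100 * c * (f - t) / (f * (c - t))
Numerator = 100 * 40.11 * (6.33 - 0.38)
= 100 * 40.11 * 5.95
= 23865.45
Denominator = 6.33 * (40.11 - 0.38)
= 6.33 * 39.73
= 251.4909
R = 23865.45 / 251.4909
= 94.8959%


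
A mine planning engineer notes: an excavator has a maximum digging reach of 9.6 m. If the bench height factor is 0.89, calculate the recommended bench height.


8.544 m

Bench height = reach * factor
= 9.6 * 0.89
= 8.544 m


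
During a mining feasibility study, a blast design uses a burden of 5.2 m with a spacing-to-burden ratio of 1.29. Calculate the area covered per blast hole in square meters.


34.8816 m^2

First, find the spacing:
Spacing = burden * ratio = 5.2 * 1.29
= 6.708 m
Then, calculate the area:
Area = burden * spacing = 5.2 * 6.708
= 34.8816 m^2


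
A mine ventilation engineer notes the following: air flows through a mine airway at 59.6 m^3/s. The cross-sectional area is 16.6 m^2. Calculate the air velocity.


3.5904 m/s

Velocity = flow rate / cross-sectional area
= 59.6 / 16.6
= 3.5904 m/s


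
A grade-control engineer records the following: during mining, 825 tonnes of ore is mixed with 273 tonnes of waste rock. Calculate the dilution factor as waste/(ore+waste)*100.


24.8634%

Total material = ore + waste
= 825 + 273 = 1098 tonnes
Dilution = waste / total * 100
= 273 / 1098 * 100
= 0.2486338798 * 100
= 24.8634%


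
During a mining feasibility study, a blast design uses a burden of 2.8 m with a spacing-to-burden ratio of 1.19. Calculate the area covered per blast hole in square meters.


First, find the spacing:
Spacing = burden * ratio = 2.8 * 1.19
= 3.332 m
Then, calculate the area:
Area = burden * spacing = 2.8 * 3.332
= 9.3296 m^2

9.3296 m^2


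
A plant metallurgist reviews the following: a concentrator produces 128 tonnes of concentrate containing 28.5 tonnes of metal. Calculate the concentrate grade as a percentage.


Grade = (metal in concentrate / concentrate mass) * 100
= (28.5 / 128) * 100
= 0.22265625 * 100
= 22.2656%

22.2656%


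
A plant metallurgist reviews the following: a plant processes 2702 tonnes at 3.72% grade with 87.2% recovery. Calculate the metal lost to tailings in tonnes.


12.8658 tonnes

Total metal in feed:
= 2702 * 3.72 / 100 = 100.5144 tonnes
Metal recovered:
= 100.5144 * 87.2 / 100 = 87.6485568 tonnes
Metal lost to tailings:
= 100.5144 - 87.6485568
= 12.8658 tonnes


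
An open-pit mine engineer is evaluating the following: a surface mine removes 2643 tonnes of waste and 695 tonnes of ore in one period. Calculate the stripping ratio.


Stripping ratio = waste tonnage / ore tonnage
= 2643 / 695
= 3.8029

3.8029


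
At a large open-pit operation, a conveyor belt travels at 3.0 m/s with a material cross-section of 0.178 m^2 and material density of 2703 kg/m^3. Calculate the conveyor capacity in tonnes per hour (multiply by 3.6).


Volumetric flow = speed * area
= 3.0 * 0.178 = 0.534 m^3/s
Mass flow = volumetric * density
= 0.534 * 2703 = 1443.402 kg/s
Convert to t/h: multiply by 3.6
Capacity = 1443.402 * 3.6
= 5196.2472 t/h

5196.2472 t/h


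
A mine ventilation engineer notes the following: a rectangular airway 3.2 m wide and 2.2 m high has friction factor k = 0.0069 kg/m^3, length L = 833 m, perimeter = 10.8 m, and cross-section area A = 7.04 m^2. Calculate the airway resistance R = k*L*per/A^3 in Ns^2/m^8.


0.1779 Ns^2/m^8

Compute the numerator:
k * L * per = 0.0069 * 833 * 10.8
= 62.07516
Compute the denominator:
A^3 = 7.04^3 = 348.913664
Resistance:
R = 62.07516 / 348.913664
= 0.1779 Ns^2/m^8


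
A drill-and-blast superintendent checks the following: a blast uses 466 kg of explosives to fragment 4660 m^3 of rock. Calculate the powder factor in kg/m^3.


0.1 kg/m^3

Powder factor = explosive mass / rock volume
= 466 / 4660
= 0.1 kg/m^3


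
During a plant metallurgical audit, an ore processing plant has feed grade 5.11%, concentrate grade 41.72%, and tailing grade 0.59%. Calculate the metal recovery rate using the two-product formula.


89.7229%

Using the two-product formula:
R = 100 * c * (f - t) / (f * (c - t))
Numerator = 100 * 41.72 * (5.11 - 0.59)
= 100 * 41.72 * 4.52
= 18857.44
Denominator = 5.11 * (41.72 - 0.59)
= 5.11 * 41.13
= 210.1743
R = 18857.44 / 210.1743
= 89.7229%


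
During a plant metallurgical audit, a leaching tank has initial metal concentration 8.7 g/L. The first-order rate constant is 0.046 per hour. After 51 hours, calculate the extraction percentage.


Compute the exponent:
-k * t = -0.046 * 51 = -2.346
Remaining concentration:
C = 8.7 * exp(-2.346)
= 8.7 * 0.09575140284
= 0.8330372047 g/L
Extracted = 8.7 - 0.8330372047 = 7.866962795 g/L
Extraction % = 7.866962795 / 8.7 * 100
= 90.4249%

90.4249%


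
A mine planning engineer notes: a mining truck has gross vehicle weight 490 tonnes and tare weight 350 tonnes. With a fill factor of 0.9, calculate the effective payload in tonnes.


Maximum payload = gross - tare
= 490 - 350 = 140 tonnes
Effective payload = max payload * fill factor
= 140 * 0.9
= 126.0 tonnes

126.0 tonnes


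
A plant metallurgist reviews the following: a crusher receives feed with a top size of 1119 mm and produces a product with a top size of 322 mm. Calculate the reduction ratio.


Reduction ratio = feed size / product size
= 1119 / 322
= 3.4752

3.4752


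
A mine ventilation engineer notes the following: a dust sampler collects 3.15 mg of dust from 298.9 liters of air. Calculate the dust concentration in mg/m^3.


Convert liters to m^3: 1 m^3 = 1000 L
Concentration = mass / volume * 1000
= 3.15 / 298.9 * 1000
= 0.01053864169 * 1000
= 10.5386 mg/m^3

10.5386 mg/m^3


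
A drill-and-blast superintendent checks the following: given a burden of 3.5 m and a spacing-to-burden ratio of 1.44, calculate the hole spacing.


5.04 m

Spacing = burden * ratio
= 3.5 * 1.44
= 5.04 m


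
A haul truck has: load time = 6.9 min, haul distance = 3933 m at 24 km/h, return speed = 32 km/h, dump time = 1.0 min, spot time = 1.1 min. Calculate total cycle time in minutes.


Convert haul speed to m/min: 24 * 1000/60 = 400 m/min
Haul time = 3933 / 400 = 9.8325 min
Convert return speed to m/min: 32 * 1000/60 = 533.3333333 m/min
Return time = 3933 / 533.3333333 = 7.374375 min
Total cycle time:
= 6.9 + 9.8325 + 1.0 + 7.374375 + 1.1
= 26.2069 min

26.2069 min


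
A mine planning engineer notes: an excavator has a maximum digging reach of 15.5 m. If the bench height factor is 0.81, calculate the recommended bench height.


Bench height = reach * factor
= 15.5 * 0.81
= 12.555 m

12.555 m


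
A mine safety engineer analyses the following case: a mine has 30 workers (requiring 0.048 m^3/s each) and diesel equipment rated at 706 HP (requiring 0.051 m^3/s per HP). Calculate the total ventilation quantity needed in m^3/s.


37.446 m^3/s

Airflow for workers:
Q_people = 30 * 0.048 = 1.44 m^3/s
Airflow for diesel equipment:
Q_diesel = 706 * 0.051 = 36.006 m^3/s
Total ventilation:
Q_total = 1.44 + 36.006
= 37.446 m^3/s


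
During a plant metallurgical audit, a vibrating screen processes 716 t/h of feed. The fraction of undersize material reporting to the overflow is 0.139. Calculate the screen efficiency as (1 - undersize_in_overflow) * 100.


Screen efficiency = (1 - fraction of undersize in overflow) * 100
= (1 - 0.139) * 100
= 0.861 * 100
= 86.1%

86.1%


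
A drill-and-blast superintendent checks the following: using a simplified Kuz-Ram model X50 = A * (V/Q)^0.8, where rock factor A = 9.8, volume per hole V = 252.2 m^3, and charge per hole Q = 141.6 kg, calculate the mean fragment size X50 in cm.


Compute V/Q:
V/Q = 252.2 / 141.6 = 1.781073446
Raise to the power 0.8:
(V/Q)^0.8 = 1.781073446^0.8 = 1.58688503
Multiply by A:
X50 = 9.8 * 1.58688503
= 15.5515 cm

15.5515 cm


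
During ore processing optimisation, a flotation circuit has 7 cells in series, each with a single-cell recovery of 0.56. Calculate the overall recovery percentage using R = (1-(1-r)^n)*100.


Complement of single-cell recovery:
1 - r = 1 - 0.56 = 0.44
Raise to power n:
(1 - r)^7 = 0.44^7 = 0.003192778097
Overall recovery:
R = (1 - 0.003192778097) * 100
= 99.6807%

99.6807%


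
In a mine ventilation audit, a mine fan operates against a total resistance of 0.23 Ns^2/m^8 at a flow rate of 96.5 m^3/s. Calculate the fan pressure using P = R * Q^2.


Compute Q^2:
Q^2 = 96.5^2 = 9312.25
Compute pressure:
P = R * Q^2 = 0.23 * 9312.25
= 2141.8175 Pa

2141.8175 Pa


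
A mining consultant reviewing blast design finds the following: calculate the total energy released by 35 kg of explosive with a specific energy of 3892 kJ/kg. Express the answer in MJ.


136.22 MJ

Energy = mass * specific_energy / 1000
= 35 * 3892 / 1000
= 136220 / 1000
= 136.22 MJ


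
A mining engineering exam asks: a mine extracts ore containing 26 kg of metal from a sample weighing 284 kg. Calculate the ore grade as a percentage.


Ore grade = (metal mass / ore mass) * 100
= (26 / 284) * 100
= 0.09154929577 * 100
= 9.1549%

9.1549%


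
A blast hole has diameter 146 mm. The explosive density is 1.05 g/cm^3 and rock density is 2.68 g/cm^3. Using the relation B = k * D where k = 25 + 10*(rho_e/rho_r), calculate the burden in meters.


4.222 m

First, compute k:
rho_e / rho_r = 1.05 / 2.68 = 0.3917910448
k = 25 + 10 * 0.3917910448 = 28.91791045
Then, compute burden:
B = k * D / 1000 = 28.91791045 * 146 / 1000
= 4222.014925 / 1000
= 4.222 m


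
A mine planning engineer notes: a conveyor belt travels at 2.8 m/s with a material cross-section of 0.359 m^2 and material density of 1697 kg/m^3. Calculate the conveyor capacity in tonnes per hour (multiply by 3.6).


6140.9678 t/h

Volumetric flow = speed * area
= 2.8 * 0.359 = 1.0052 m^3/s
Mass flow = volumetric * density
= 1.0052 * 1697 = 1705.8244 kg/s
Convert to t/h: multiply by 3.6
Capacity = 1705.8244 * 3.6
= 6140.9678 t/h


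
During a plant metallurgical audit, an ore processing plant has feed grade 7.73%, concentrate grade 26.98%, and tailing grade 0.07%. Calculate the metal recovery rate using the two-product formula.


99.3522%

Using the two-product formula:
R = 100 * c * (f - t) / (f * (c - t))
Numerator = 100 * 26.98 * (7.73 - 0.07)
= 100 * 26.98 * 7.66
= 20666.68
Denominator = 7.73 * (26.98 - 0.07)
= 7.73 * 26.91
= 208.0143
R = 20666.68 / 208.0143
= 99.3522%


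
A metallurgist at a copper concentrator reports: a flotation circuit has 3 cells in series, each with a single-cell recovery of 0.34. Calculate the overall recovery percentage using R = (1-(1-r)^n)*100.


71.2504%

Complement of single-cell recovery:
1 - r = 1 - 0.34 = 0.66
Raise to power n:
(1 - r)^3 = 0.66^3 = 0.287496
Overall recovery:
R = (1 - 0.287496) * 100
= 71.2504%


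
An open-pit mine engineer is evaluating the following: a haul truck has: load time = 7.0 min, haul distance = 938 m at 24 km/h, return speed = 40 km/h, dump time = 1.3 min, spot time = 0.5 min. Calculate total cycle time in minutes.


12.552 min

Convert haul speed to m/min: 24 * 1000/60 = 400 m/min
Haul time = 938 / 400 = 2.345 min
Convert return speed to m/min: 40 * 1000/60 = 666.6666667 m/min
Return time = 938 / 666.6666667 = 1.407 min
Total cycle time:
= 7.0 + 2.345 + 1.3 + 1.407 + 0.5
= 12.552 min


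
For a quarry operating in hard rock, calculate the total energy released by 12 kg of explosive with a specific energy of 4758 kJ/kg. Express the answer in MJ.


Energy = mass * specific_energy / 1000
= 12 * 4758 / 1000
= 57096 / 1000
= 57.096 MJ

57.096 MJ


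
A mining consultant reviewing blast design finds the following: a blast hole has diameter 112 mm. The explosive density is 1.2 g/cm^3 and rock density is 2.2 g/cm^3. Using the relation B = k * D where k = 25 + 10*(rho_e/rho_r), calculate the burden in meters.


First, compute k:
rho_e / rho_r = 1.2 / 2.2 = 0.5454545455
k = 25 + 10 * 0.5454545455 = 30.45454545
Then, compute burden:
B = k * D / 1000 = 30.45454545 * 112 / 1000
= 3410.909091 / 1000
= 3.4109 m

3.4109 m


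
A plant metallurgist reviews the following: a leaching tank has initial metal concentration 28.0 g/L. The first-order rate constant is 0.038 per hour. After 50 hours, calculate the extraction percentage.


85.0431%

Compute the exponent:
-k * t = -0.038 * 50 = -1.9
Remaining concentration:
C = 28.0 * exp(-1.9)
= 28.0 * 0.1495686192
= 4.187921338 g/L
Extracted = 28.0 - 4.187921338 = 23.81207866 g/L
Extraction % = 23.81207866 / 28.0 * 100
= 85.0431%


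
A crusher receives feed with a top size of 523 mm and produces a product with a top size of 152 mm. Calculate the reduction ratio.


3.4408

Reduction ratio = feed size / product size
= 523 / 152
= 3.4408


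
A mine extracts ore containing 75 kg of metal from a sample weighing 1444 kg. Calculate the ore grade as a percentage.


5.1939%

Ore grade = (metal mass / ore mass) * 100
= (75 / 1444) * 100
= 0.05193905817 * 100
= 5.1939%


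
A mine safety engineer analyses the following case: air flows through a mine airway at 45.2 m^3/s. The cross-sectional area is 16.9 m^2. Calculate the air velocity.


2.6746 m/s

Velocity = flow rate / cross-sectional area
= 45.2 / 16.9
= 2.6746 m/s


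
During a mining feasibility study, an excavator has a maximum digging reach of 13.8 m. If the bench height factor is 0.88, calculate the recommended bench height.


Bench height = reach * factor
= 13.8 * 0.88
= 12.144 m

12.144 m


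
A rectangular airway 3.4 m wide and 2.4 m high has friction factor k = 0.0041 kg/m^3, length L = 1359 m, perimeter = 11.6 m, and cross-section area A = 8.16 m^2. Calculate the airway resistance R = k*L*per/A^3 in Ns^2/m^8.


0.119 Ns^2/m^8

Compute the numerator:
k * L * per = 0.0041 * 1359 * 11.6
= 64.63404
Compute the denominator:
A^3 = 8.16^3 = 543.338496
Resistance:
R = 64.63404 / 543.338496
= 0.119 Ns^2/m^8


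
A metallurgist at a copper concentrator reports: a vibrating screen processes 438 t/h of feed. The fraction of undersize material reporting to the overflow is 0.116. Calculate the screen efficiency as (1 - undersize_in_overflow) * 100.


88.4%

Screen efficiency = (1 - fraction of undersize in overflow) * 100
= (1 - 0.116) * 100
= 0.884 * 100
= 88.4%


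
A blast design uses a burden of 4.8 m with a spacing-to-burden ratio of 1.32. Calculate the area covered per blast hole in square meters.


First, find the spacing:
Spacing = burden * ratio = 4.8 * 1.32
= 6.336 m
Then, calculate the area:
Area = burden * spacing = 4.8 * 6.336
= 30.4128 m^2

30.4128 m^2


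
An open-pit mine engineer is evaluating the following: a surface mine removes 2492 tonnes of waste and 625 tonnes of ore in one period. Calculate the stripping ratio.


3.9872

Stripping ratio = waste tonnage / ore tonnage
= 2492 / 625
= 3.9872


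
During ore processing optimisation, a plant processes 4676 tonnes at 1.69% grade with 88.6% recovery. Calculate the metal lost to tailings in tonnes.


9.0088 tonnes

Total metal in feed:
= 4676 * 1.69 / 100 = 79.0244 tonnes
Metal recovered:
= 79.0244 * 88.6 / 100 = 70.0156184 tonnes
Metal lost to tailings:
= 79.0244 - 70.0156184
= 9.0088 tonnes


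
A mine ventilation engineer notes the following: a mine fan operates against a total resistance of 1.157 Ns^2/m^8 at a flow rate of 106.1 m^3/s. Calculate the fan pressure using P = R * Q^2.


13024.592 Pa

Compute Q^2:
Q^2 = 106.1^2 = 11257.21
Compute pressure:
P = R * Q^2 = 1.157 * 11257.21
= 13024.592 Pa


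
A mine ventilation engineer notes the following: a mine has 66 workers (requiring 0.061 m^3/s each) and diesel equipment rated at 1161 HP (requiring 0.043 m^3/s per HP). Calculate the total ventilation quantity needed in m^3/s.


Airflow for workers:
Q_people = 66 * 0.061 = 4.026 m^3/s
Airflow for diesel equipment:
Q_diesel = 1161 * 0.043 = 49.923 m^3/s
Total ventilation:
Q_total = 4.026 + 49.923
= 53.949 m^3/s

53.949 m^3/s


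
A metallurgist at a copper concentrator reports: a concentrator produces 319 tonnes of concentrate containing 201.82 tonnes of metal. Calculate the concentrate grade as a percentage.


Grade = (metal in concentrate / concentrate mass) * 100
= (201.82 / 319) * 100
= 0.6326645768 * 100
= 63.2665%

63.2665%


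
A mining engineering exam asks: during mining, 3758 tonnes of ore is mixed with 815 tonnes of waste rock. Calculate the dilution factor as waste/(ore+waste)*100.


17.822%

Total material = ore + waste
= 3758 + 815 = 4573 tonnes
Dilution = waste / total * 100
= 815 / 4573 * 100
= 0.1782199869 * 100
= 17.822%


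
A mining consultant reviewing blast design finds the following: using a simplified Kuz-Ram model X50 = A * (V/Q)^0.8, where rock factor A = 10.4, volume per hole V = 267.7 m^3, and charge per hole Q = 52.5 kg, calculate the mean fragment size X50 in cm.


38.2846 cm

Compute V/Q:
V/Q = 267.7 / 52.5 = 5.099047619
Raise to the power 0.8:
(V/Q)^0.8 = 5.099047619^0.8 = 3.681215604
Multiply by A:
X50 = 10.4 * 3.681215604
= 38.2846 cm


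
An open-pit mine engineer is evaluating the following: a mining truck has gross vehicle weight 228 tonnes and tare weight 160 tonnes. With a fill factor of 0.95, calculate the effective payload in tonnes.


64.6 tonnes

Maximum payload = gross - tare
= 228 - 160 = 68 tonnes
Effective payload = max payload * fill factor
= 68 * 0.95
= 64.6 tonnes


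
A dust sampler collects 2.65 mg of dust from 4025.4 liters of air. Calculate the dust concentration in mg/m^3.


Convert liters to m^3: 1 m^3 = 1000 L
Concentration = mass / volume * 1000
= 2.65 / 4025.4 * 1000
= 0.0006583196701 * 1000
= 0.6583 mg/m^3

0.6583 mg/m^3


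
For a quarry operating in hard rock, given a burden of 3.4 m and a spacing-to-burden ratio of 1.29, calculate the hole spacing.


4.386 m

Spacing = burden * ratio
= 3.4 * 1.29
= 4.386 m


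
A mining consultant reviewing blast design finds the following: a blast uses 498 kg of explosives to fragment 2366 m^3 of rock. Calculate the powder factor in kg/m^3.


0.2105 kg/m^3

Powder factor = explosive mass / rock volume
= 498 / 2366
= 0.2105 kg/m^3


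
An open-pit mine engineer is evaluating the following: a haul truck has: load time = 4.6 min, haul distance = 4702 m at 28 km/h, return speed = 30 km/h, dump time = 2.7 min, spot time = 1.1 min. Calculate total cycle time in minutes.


Convert haul speed to m/min: 28 * 1000/60 = 466.6666667 m/min
Haul time = 4702 / 466.6666667 = 10.07571429 min
Convert return speed to m/min: 30 * 1000/60 = 500 m/min
Return time = 4702 / 500 = 9.404 min
Total cycle time:
= 4.6 + 10.07571429 + 2.7 + 9.404 + 1.1
= 27.8797 min

27.8797 min


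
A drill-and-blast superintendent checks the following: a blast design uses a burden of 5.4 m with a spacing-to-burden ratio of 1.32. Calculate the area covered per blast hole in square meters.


38.4912 m^2

First, find the spacing:
Spacing = burden * ratio = 5.4 * 1.32
= 7.128 m
Then, calculate the area:
Area = burden * spacing = 5.4 * 7.128
= 38.4912 m^2


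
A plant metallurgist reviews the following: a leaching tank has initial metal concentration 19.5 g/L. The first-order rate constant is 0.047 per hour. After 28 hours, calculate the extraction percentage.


73.1794%

Compute the exponent:
-k * t = -0.047 * 28 = -1.316
Remaining concentration:
C = 19.5 * exp(-1.316)
= 19.5 * 0.2682059831
= 5.230016671 g/L
Extracted = 19.5 - 5.230016671 = 14.26998333 g/L
Extraction % = 14.26998333 / 19.5 * 100
= 73.1794%


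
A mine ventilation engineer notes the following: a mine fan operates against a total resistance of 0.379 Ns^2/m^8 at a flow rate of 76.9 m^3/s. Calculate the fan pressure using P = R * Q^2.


Compute Q^2:
Q^2 = 76.9^2 = 5913.61
Compute pressure:
P = R * Q^2 = 0.379 * 5913.61
= 2241.2582 Pa

2241.2582 Pa


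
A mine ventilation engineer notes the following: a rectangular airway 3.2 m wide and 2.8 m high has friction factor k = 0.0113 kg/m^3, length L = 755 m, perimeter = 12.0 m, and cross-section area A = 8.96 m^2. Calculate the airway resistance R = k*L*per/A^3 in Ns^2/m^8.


0.1423 Ns^2/m^8

Compute the numerator:
k * L * per = 0.0113 * 755 * 12.0
= 102.378
Compute the denominator:
A^3 = 8.96^3 = 719.323136
Resistance:
R = 102.378 / 719.323136
= 0.1423 Ns^2/m^8


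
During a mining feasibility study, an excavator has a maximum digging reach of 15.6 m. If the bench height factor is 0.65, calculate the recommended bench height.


Bench height = reach * factor
= 15.6 * 0.65
= 10.14 m

10.14 m


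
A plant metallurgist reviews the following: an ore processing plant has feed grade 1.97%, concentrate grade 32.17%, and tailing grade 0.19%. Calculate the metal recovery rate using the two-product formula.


Using the two-product formula:
R = 100 * c * (f - t) / (f * (c - t))
Numerator = 100 * 32.17 * (1.97 - 0.19)
= 100 * 32.17 * 1.78
= 5726.26
Denominator = 1.97 * (32.17 - 0.19)
= 1.97 * 31.98
= 63.0006
R = 5726.26 / 63.0006
= 90.8922%

90.8922%


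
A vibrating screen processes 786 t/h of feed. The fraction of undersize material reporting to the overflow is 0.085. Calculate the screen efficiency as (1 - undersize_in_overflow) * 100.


Screen efficiency = (1 - fraction of undersize in overflow) * 100
= (1 - 0.085) * 100
= 0.915 * 100
= 91.5%

91.5%


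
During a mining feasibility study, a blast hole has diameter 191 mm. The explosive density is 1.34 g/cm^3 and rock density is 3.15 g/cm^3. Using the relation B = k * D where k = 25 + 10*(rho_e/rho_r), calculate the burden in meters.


First, compute k:
rho_e / rho_r = 1.34 / 3.15 = 0.4253968254
k = 25 + 10 * 0.4253968254 = 29.25396825
Then, compute burden:
B = k * D / 1000 = 29.25396825 * 191 / 1000
= 5587.507937 / 1000
= 5.5875 m

5.5875 m


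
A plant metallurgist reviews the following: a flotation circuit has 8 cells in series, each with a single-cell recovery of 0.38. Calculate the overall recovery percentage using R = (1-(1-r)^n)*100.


97.8166%

Complement of single-cell recovery:
1 - r = 1 - 0.38 = 0.62
Raise to power n:
(1 - r)^8 = 0.62^8 = 0.02183401056
Overall recovery:
R = (1 - 0.02183401056) * 100
= 97.8166%


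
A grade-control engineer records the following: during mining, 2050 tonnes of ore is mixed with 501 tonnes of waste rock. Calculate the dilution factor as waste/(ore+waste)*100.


19.6394%

Total material = ore + waste
= 2050 + 501 = 2551 tonnes
Dilution = waste / total * 100
= 501 / 2551 * 100
= 0.1963935711 * 100
= 19.6394%


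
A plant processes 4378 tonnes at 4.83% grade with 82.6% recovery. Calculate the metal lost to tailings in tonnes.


Total metal in feed:
= 4378 * 4.83 / 100 = 211.4574 tonnes
Metal recovered:
= 211.4574 * 82.6 / 100 = 174.6638124 tonnes
Metal lost to tailings:
= 211.4574 - 174.6638124
= 36.7936 tonnes

36.7936 tonnes


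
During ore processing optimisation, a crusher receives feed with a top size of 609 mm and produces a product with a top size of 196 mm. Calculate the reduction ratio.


Reduction ratio = feed size / product size
= 609 / 196
= 3.1071

3.1071


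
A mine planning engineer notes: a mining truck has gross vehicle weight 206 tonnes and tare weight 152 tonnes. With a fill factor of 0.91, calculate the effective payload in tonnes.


Maximum payload = gross - tare
= 206 - 152 = 54 tonnes
Effective payload = max payload * fill factor
= 54 * 0.91
= 49.14 tonnes

49.14 tonnes


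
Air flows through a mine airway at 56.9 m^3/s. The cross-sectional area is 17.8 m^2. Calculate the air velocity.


3.1966 m/s

Velocity = flow rate / cross-sectional area
= 56.9 / 17.8
= 3.1966 m/s


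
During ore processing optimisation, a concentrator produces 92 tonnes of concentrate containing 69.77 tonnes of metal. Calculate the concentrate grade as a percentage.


Grade = (metal in concentrate / concentrate mass) * 100
= (69.77 / 92) * 100
= 0.7583695652 * 100
= 75.837%

75.837%


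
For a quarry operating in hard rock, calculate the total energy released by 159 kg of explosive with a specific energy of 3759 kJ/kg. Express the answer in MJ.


Energy = mass * specific_energy / 1000
= 159 * 3759 / 1000
= 597681 / 1000
= 597.681 MJ

597.681 MJ


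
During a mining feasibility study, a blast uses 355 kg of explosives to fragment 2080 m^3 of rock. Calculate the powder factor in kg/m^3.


0.1707 kg/m^3

Powder factor = explosive mass / rock volume
= 355 / 2080
= 0.1707 kg/m^3


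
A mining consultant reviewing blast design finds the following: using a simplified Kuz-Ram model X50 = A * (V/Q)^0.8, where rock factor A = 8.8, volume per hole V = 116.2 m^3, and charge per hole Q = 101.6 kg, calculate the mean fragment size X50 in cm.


Compute V/Q:
V/Q = 116.2 / 101.6 = 1.143700787
Raise to the power 0.8:
(V/Q)^0.8 = 1.143700787^0.8 = 1.113396716
Multiply by A:
X50 = 8.8 * 1.113396716
= 9.7979 cm

9.7979 cm


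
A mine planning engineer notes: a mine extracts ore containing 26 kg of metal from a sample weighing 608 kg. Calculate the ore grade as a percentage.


Ore grade = (metal mass / ore mass) * 100
= (26 / 608) * 100
= 0.04276315789 * 100
= 4.2763%

4.2763%


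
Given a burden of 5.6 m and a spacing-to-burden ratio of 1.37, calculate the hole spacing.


7.672 m

Spacing = burden * ratio
= 5.6 * 1.37
= 7.672 m


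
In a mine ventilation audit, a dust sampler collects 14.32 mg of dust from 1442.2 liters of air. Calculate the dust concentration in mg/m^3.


9.9293 mg/m^3

Convert liters to m^3: 1 m^3 = 1000 L
Concentration = mass / volume * 1000
= 14.32 / 1442.2 * 1000
= 0.009929274719 * 1000
= 9.9293 mg/m^3


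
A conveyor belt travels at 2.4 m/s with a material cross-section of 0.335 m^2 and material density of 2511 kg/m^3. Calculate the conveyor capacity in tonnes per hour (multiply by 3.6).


7267.8384 t/h

Volumetric flow = speed * area
= 2.4 * 0.335 = 0.804 m^3/s
Mass flow = volumetric * density
= 0.804 * 2511 = 2018.844 kg/s
Convert to t/h: multiply by 3.6
Capacity = 2018.844 * 3.6
= 7267.8384 t/h


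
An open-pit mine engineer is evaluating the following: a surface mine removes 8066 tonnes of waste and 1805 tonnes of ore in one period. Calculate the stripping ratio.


4.4687

Stripping ratio = waste tonnage / ore tonnage
= 8066 / 1805
= 4.4687


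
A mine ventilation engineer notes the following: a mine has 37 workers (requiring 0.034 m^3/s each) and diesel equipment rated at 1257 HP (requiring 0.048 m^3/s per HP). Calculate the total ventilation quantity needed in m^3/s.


Airflow for workers:
Q_people = 37 * 0.034 = 1.258 m^3/s
Airflow for diesel equipment:
Q_diesel = 1257 * 0.048 = 60.336 m^3/s
Total ventilation:
Q_total = 1.258 + 60.336
= 61.594 m^3/s

61.594 m^3/s


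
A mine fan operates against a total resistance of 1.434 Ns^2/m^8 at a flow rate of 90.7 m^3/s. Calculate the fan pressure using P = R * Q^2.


Compute Q^2:
Q^2 = 90.7^2 = 8226.49
Compute pressure:
P = R * Q^2 = 1.434 * 8226.49
= 11796.7867 Pa

11796.7867 Pa


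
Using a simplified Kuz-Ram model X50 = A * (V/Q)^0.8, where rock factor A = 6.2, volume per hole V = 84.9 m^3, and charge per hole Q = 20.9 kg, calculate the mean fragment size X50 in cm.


Compute V/Q:
V/Q = 84.9 / 20.9 = 4.062200957
Raise to the power 0.8:
(V/Q)^0.8 = 4.062200957^0.8 = 3.069086461
Multiply by A:
X50 = 6.2 * 3.069086461
= 19.0283 cm

19.0283 cm


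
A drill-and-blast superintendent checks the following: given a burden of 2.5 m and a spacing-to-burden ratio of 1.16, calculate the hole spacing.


Spacing = burden * ratio
= 2.5 * 1.16
= 2.9 m

2.9 m


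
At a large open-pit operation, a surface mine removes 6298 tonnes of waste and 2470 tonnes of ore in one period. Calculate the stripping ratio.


2.5498

Stripping ratio = waste tonnage / ore tonnage
= 6298 / 2470
= 2.5498


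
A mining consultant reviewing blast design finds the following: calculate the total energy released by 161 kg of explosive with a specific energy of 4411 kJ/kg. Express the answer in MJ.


Energy = mass * specific_energy / 1000
= 161 * 4411 / 1000
= 710171 / 1000
= 710.171 MJ

710.171 MJ


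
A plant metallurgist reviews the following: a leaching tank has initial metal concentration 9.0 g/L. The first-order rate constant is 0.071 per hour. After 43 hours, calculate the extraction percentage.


95.2783%

Compute the exponent:
-k * t = -0.071 * 43 = -3.053
Remaining concentration:
C = 9.0 * exp(-3.053)
= 9.0 * 0.04721706052
= 0.4249535447 g/L
Extracted = 9.0 - 0.4249535447 = 8.575046455 g/L
Extraction % = 8.575046455 / 9.0 * 100
= 95.2783%


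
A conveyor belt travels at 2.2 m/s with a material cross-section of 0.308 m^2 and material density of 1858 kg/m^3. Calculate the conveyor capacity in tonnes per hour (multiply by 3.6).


4532.3309 t/h

Volumetric flow = speed * area
= 2.2 * 0.308 = 0.6776 m^3/s
Mass flow = volumetric * density
= 0.6776 * 1858 = 1258.9808 kg/s
Convert to t/h: multiply by 3.6
Capacity = 1258.9808 * 3.6
= 4532.3309 t/h


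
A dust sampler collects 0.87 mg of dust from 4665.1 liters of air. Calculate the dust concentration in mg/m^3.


Convert liters to m^3: 1 m^3 = 1000 L
Concentration = mass / volume * 1000
= 0.87 / 4665.1 * 1000
= 0.0001864911792 * 1000
= 0.1865 mg/m^3

0.1865 mg/m^3


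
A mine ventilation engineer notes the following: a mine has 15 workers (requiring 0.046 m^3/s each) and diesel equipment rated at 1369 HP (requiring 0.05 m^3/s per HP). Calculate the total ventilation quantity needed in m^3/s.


69.14 m^3/s

Airflow for workers:
Q_people = 15 * 0.046 = 0.69 m^3/s
Airflow for diesel equipment:
Q_diesel = 1369 * 0.05 = 68.45 m^3/s
Total ventilation:
Q_total = 0.69 + 68.45
= 69.14 m^3/s


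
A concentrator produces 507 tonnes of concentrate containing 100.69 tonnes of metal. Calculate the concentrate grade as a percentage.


19.86%

Grade = (metal in concentrate / concentrate mass) * 100
= (100.69 / 507) * 100
= 0.1985996055 * 100
= 19.86%


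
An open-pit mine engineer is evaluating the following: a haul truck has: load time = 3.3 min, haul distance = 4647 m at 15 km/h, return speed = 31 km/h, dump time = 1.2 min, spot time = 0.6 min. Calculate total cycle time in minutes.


Convert haul speed to m/min: 15 * 1000/60 = 250 m/min
Haul time = 4647 / 250 = 18.588 min
Convert return speed to m/min: 31 * 1000/60 = 516.6666667 m/min
Return time = 4647 / 516.6666667 = 8.994193548 min
Total cycle time:
= 3.3 + 18.588 + 1.2 + 8.994193548 + 0.6
= 32.6822 min

32.6822 min


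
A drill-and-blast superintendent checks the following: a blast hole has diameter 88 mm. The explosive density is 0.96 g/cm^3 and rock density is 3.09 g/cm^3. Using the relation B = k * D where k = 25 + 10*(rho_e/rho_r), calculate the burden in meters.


2.4734 m

First, compute k:
rho_e / rho_r = 0.96 / 3.09 = 0.3106796117
k = 25 + 10 * 0.3106796117 = 28.10679612
Then, compute burden:
B = k * D / 1000 = 28.10679612 * 88 / 1000
= 2473.398058 / 1000
= 2.4734 m


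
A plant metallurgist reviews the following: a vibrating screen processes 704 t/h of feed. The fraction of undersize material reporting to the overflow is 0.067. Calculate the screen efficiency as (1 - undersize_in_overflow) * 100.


93.3%

Screen efficiency = (1 - fraction of undersize in overflow) * 100
= (1 - 0.067) * 100
= 0.933 * 100
= 93.3%


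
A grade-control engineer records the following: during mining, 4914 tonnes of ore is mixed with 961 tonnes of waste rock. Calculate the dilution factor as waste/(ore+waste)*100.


Total material = ore + waste
= 4914 + 961 = 5875 tonnes
Dilution = waste / total * 100
= 961 / 5875 * 100
= 0.1635744681 * 100
= 16.3574%

16.3574%


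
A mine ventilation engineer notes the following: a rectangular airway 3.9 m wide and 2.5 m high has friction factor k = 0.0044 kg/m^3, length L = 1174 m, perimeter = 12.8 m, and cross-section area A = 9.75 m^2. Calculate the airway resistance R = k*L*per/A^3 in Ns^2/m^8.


Compute the numerator:
k * L * per = 0.0044 * 1174 * 12.8
= 66.11968
Compute the denominator:
A^3 = 9.75^3 = 926.859375
Resistance:
R = 66.11968 / 926.859375
= 0.0713 Ns^2/m^8

0.0713 Ns^2/m^8


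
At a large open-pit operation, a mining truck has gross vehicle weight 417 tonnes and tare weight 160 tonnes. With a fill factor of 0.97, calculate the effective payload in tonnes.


Maximum payload = gross - tare
= 417 - 160 = 257 tonnes
Effective payload = max payload * fill factor
= 257 * 0.97
= 249.29 tonnes

249.29 tonnes


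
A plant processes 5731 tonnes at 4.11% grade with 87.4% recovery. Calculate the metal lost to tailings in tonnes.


Total metal in feed:
= 5731 * 4.11 / 100 = 235.5441 tonnes
Metal recovered:
= 235.5441 * 87.4 / 100 = 205.8655434 tonnes
Metal lost to tailings:
= 235.5441 - 205.8655434
= 29.6786 tonnes

29.6786 tonnes


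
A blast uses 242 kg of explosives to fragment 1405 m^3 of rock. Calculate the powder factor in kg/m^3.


0.1722 kg/m^3

Powder factor = explosive mass / rock volume
= 242 / 1405
= 0.1722 kg/m^3


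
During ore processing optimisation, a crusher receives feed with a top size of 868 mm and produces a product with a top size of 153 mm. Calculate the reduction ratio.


5.6732

Reduction ratio = feed size / product size
= 868 / 153
= 5.6732


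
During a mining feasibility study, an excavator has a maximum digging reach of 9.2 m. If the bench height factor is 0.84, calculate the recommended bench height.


Bench height = reach * factor
= 9.2 * 0.84
= 7.728 m

7.728 m


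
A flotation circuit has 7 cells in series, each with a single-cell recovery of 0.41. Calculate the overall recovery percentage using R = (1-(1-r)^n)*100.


97.5113%

Complement of single-cell recovery:
1 - r = 1 - 0.41 = 0.59
Raise to power n:
(1 - r)^7 = 0.59^7 = 0.02488651485
Overall recovery:
R = (1 - 0.02488651485) * 100
= 97.5113%


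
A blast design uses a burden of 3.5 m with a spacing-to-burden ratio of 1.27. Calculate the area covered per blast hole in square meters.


First, find the spacing:
Spacing = burden * ratio = 3.5 * 1.27
= 4.445 m
Then, calculate the area:
Area = burden * spacing = 3.5 * 4.445
= 15.5575 m^2

15.5575 m^2


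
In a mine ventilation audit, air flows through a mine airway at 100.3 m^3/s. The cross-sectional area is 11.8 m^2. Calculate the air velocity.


8.5 m/s

Velocity = flow rate / cross-sectional area
= 100.3 / 11.8
= 8.5 m/s


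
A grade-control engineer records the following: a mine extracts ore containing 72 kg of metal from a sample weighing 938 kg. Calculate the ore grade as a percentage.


Ore grade = (metal mass / ore mass) * 100
= (72 / 938) * 100
= 0.07675906183 * 100
= 7.6759%

7.6759%


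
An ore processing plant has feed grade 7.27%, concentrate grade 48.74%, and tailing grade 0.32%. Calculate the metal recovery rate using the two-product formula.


96.2301%

Using the two-product formula:
R = 100 * c * (f - t) / (f * (c - t))
Numerator = 100 * 48.74 * (7.27 - 0.32)
= 100 * 48.74 * 6.95
= 33874.3
Denominator = 7.27 * (48.74 - 0.32)
= 7.27 * 48.42
= 352.0134
R = 33874.3 / 352.0134
= 96.2301%


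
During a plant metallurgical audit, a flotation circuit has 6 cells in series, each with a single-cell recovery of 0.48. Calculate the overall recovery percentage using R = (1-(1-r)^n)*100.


Complement of single-cell recovery:
1 - r = 1 - 0.48 = 0.52
Raise to power n:
(1 - r)^6 = 0.52^6 = 0.01977060966
Overall recovery:
R = (1 - 0.01977060966) * 100
= 98.0229%

98.0229%


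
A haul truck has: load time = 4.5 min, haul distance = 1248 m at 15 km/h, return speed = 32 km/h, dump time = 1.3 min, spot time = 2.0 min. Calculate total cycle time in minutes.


Convert haul speed to m/min: 15 * 1000/60 = 250 m/min
Haul time = 1248 / 250 = 4.992 min
Convert return speed to m/min: 32 * 1000/60 = 533.3333333 m/min
Return time = 1248 / 533.3333333 = 2.34 min
Total cycle time:
= 4.5 + 4.992 + 1.3 + 2.34 + 2.0
= 15.132 min

15.132 min


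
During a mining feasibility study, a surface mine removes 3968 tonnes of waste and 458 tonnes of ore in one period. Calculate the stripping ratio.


8.6638

Stripping ratio = waste tonnage / ore tonnage
= 3968 / 458
= 8.6638


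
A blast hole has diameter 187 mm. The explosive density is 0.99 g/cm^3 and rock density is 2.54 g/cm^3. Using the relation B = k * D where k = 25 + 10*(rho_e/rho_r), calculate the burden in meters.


5.4039 m

First, compute k:
rho_e / rho_r = 0.99 / 2.54 = 0.3897637795
k = 25 + 10 * 0.3897637795 = 28.8976378
Then, compute burden:
B = k * D / 1000 = 28.8976378 * 187 / 1000
= 5403.858268 / 1000
= 5.4039 m


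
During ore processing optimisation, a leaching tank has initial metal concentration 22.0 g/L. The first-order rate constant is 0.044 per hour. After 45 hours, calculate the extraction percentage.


86.1931%

Compute the exponent:
-k * t = -0.044 * 45 = -1.98
Remaining concentration:
C = 22.0 * exp(-1.98)
= 22.0 * 0.1380692373
= 3.037523221 g/L
Extracted = 22.0 - 3.037523221 = 18.96247678 g/L
Extraction % = 18.96247678 / 22.0 * 100
= 86.1931%


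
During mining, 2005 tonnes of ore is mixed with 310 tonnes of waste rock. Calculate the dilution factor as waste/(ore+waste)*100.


13.3909%

Total material = ore + waste
= 2005 + 310 = 2315 tonnes
Dilution = waste / total * 100
= 310 / 2315 * 100
= 0.1339092873 * 100
= 13.3909%


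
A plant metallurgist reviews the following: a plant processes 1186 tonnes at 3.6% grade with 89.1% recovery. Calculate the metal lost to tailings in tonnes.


Total metal in feed:
= 1186 * 3.6 / 100 = 42.696 tonnes
Metal recovered:
= 42.696 * 89.1 / 100 = 38.042136 tonnes
Metal lost to tailings:
= 42.696 - 38.042136
= 4.6539 tonnes

4.6539 tonnes


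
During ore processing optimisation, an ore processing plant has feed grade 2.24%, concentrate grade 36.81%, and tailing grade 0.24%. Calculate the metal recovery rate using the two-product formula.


Using the two-product formula:
R = 100 * c * (f - t) / (f * (c - t))
Numerator = 100 * 36.81 * (2.24 - 0.24)
= 100 * 36.81 * 2.0
= 7362.0
Denominator = 2.24 * (36.81 - 0.24)
= 2.24 * 36.57
= 81.9168
R = 7362.0 / 81.9168
= 89.8717%

89.8717%


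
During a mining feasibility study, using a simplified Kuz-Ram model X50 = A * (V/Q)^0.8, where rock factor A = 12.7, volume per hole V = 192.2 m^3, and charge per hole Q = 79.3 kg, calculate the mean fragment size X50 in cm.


25.7862 cm

Compute V/Q:
V/Q = 192.2 / 79.3 = 2.42370744
Raise to the power 0.8:
(V/Q)^0.8 = 2.42370744^0.8 = 2.030411931
Multiply by A:
X50 = 12.7 * 2.030411931
= 25.7862 cm


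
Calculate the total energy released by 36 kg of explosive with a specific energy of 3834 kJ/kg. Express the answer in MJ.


Energy = mass * specific_energy / 1000
= 36 * 3834 / 1000
= 138024 / 1000
= 138.024 MJ

138.024 MJ


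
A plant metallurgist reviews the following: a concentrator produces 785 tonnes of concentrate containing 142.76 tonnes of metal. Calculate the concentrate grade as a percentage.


18.186%

Grade = (metal in concentrate / concentrate mass) * 100
= (142.76 / 785) * 100
= 0.1818598726 * 100
= 18.186%
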